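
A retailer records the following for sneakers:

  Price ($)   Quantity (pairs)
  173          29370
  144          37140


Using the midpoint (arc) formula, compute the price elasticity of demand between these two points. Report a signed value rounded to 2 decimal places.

-1.28

%ΔQ = (37140 − 29370) / [(29370 + 37140)/2] = 7770/33255 = 0.233649…
%ΔP = (144 − 173) / [(173 + 144)/2] = -29/158.5 = -0.182965…
Arc Ed = %ΔQ / %ΔP = (7770/33255) / (-29/158.5) = -1.2770…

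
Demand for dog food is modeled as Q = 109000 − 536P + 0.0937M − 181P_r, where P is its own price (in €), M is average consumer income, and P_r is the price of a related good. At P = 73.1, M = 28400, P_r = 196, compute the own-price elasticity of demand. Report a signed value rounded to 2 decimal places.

-1.06

At the given values, Q = 109000 − 536(73.1) + 0.0937(28400) − 181(196) = 37003.48.
∂Q/∂P = −536.
E = (-536) × (73.1/37003.48) = -1.0588…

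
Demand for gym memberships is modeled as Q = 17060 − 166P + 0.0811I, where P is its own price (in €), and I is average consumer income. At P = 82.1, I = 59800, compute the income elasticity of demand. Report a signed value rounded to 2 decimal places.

0.59

At the given values, Q = 17060 − 166(82.1) + 0.0811(59800) = 8281.18.
∂Q/∂I = 0.0811.
E = (0.0811) × (59800/8281.18) = 0.5856…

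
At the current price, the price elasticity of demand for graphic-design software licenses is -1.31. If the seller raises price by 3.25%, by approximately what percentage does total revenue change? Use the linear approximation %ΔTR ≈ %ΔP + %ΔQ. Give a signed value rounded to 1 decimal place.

%ΔQ ≈ Ed × %ΔP = (-1.31) × (+3.25%) = -4.2575%
%ΔTR ≈ %ΔP + %ΔQ = (+3.25%) + (-4.2575%) = -1.0075%

-1.0%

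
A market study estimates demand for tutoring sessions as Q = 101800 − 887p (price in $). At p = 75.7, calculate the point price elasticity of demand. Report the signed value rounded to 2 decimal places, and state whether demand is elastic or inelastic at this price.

-1.94; elastic

dQ/dp = −887. At p = 75.7, Q = 101800 − 887(75.7) = 34654.1.
Ed = (dQ/dp)·(p/Q) = −887 × (75.7/34654.1) = -1.9376…
|Ed| = 1.94 > 1, so demand is elastic.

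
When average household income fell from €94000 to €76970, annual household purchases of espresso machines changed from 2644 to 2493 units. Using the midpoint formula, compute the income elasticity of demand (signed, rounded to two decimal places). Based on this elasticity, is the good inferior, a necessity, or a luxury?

%ΔQ = (2493 − 2644)/[( 2644 + 2493)/2] = -151/2568.5 = -0.058789…
%ΔIncome = (76970 − 94000)/[( 94000 + 76970)/2] = -17030/85485 = -0.199216…
E_income = (-151/2568.5) / (-17030/85485) = 0.2951…
0 < E_income < 1 ⇒ normal good, necessity.

0.30; necessity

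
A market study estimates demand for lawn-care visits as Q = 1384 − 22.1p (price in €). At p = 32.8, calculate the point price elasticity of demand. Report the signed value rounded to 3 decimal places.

dQ/dp = −22.1. At p = 32.8, Q = 1384 − 22.1(32.8) = 659.12.
Ed = (dQ/dp)·(p/Q) = −22.1 × (32.8/659.12) = -1.09976…

-1.100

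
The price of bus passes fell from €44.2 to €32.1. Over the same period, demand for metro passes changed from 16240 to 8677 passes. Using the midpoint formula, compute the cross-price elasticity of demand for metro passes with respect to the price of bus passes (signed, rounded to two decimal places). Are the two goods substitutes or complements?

%ΔQ_{metro passes} = (8677 − 16240)/avg = -7563/12458.5 = -0.607055…
%ΔP_{bus passes} = (32.1 − 44.2)/avg = -12.1/38.15 = -0.317169…
E_cross = (-7563/12458.5) / (-12.1/38.15) = 1.9139…
E_cross > 0 ⇒ the goods are substitutes.

1.91; substitutes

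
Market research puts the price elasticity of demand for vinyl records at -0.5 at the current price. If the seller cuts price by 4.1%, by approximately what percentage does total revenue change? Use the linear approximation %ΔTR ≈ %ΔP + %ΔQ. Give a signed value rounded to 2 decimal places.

-2.05%

%ΔQ ≈ Ed × %ΔP = (-0.5) × (-4.1%) = +2.0500%
%ΔTR ≈ %ΔP + %ΔQ = (-4.1%) + (+2.0500%) = -2.0500%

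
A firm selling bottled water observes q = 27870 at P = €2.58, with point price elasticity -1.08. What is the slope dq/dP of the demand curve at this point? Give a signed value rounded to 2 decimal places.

Ed = (dq/dP)·(P/q) ⇒ dq/dP = Ed·q/P = (-1.08)·27870/2.58 = -11666.5116…

-11666.51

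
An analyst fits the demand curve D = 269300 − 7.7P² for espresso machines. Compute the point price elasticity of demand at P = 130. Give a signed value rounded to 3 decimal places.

dD/dP = −2·7.7·P = -2002. At P = 130, D = 139170.
Ed = (dD/dP)·(P/D) = (-2002) × (130/139170) = -1.87008…

-1.870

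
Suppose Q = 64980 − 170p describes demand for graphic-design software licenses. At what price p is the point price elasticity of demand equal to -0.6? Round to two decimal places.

Ed = −170p/(64980 − 170p). Set this equal to -0.6:
170p = 0.6·(64980 − 170p) ⇒ 170p(1 + 0.6) = 0.6·64980
p = 0.6·64980 / (170·1.6) = 143.3382…

143.34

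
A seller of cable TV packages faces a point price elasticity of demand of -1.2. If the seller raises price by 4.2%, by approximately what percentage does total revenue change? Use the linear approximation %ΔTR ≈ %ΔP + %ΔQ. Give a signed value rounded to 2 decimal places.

-0.84%

%ΔQ ≈ Ed × %ΔP = (-1.2) × (+4.2%) = -5.0400%
%ΔTR ≈ %ΔP + %ΔQ = (+4.2%) + (-5.0400%) = -0.8400%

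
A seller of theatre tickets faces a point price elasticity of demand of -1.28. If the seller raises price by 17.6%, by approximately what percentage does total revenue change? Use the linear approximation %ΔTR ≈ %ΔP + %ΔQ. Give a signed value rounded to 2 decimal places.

%ΔQ ≈ Ed × %ΔP = (-1.28) × (+17.6%) = -22.5280%
%ΔTR ≈ %ΔP + %ΔQ = (+17.6%) + (-22.5280%) = -4.9280%

-4.93%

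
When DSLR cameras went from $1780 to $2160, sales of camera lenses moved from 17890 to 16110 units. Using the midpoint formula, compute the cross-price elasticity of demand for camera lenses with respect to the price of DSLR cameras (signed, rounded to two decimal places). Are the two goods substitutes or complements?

%ΔQ_{camera lenses} = (16110 − 17890)/avg = -1780/17000 = -0.104705…
%ΔP_{DSLR cameras} = (2160 − 1780)/avg = 380/1970 = 0.192893…
E_cross = (-1780/17000) / (380/1970) = -0.5428…
E_cross < 0 ⇒ the goods are complements.

-0.54; complements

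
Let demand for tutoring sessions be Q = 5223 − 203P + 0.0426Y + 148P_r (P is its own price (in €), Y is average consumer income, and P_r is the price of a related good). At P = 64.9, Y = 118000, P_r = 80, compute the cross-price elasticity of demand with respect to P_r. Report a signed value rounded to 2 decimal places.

At the given values, Q = 5223 − 203(64.9) + 0.0426(118000) + 148(80) = 8915.1.
∂Q/∂P_r = 148.
E = (148) × (80/8915.1) = 1.3280…

1.33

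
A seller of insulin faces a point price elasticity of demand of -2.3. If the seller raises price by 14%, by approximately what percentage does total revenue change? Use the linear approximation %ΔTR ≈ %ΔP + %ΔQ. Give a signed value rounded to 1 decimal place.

%ΔQ ≈ Ed × %ΔP = (-2.3) × (+14%) = -32.2000%
%ΔTR ≈ %ΔP + %ΔQ = (+14%) + (-32.2000%) = -18.2000%

-18.2%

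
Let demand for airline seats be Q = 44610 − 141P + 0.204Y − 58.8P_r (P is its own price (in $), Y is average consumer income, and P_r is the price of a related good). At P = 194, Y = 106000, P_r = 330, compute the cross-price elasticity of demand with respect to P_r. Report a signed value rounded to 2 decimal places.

At the given values, Q = 44610 − 141(194) + 0.204(106000) − 58.8(330) = 19476.
∂Q/∂P_r = -58.8.
E = (-58.8) × (330/19476) = -0.9963…

-1.00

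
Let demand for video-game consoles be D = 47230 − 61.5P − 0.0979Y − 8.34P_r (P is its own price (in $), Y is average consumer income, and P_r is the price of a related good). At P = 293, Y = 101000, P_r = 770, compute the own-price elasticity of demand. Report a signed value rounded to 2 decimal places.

-1.40

At the given values, D = 47230 − 61.5(293) − 0.0979(101000) − 8.34(770) = 12900.8.
∂D/∂P = −61.5.
E = (-61.5) × (293/12900.8) = -1.3967…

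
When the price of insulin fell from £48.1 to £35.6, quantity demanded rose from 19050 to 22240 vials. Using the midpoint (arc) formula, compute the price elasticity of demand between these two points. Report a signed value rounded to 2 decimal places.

-0.52

%ΔQ = (22240 − 19050) / [(19050 + 22240)/2] = 3190/20645 = 0.154516…
%ΔP = (35.6 − 48.1) / [(48.1 + 35.6)/2] = -12.5/41.85 = -0.298685…
Arc Ed = %ΔQ / %ΔP = (3190/20645) / (-12.5/41.85) = -0.5173…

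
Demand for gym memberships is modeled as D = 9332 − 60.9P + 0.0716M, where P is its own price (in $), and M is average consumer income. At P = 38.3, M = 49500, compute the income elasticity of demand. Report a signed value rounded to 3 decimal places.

At the given values, D = 9332 − 60.9(38.3) + 0.0716(49500) = 10543.73.
∂D/∂M = 0.0716.
E = (0.0716) × (49500/10543.73) = 0.33614…

0.336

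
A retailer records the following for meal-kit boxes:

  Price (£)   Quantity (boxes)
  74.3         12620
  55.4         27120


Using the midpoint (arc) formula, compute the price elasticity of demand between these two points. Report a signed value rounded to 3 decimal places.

%ΔQ = (27120 − 12620) / [(12620 + 27120)/2] = 14500/19870 = 0.729743…
%ΔP = (55.4 − 74.3) / [(74.3 + 55.4)/2] = -18.9/64.85 = -0.291441…
Arc Ed = %ΔQ / %ΔP = (14500/19870) / (-18.9/64.85) = -2.50390…

-2.504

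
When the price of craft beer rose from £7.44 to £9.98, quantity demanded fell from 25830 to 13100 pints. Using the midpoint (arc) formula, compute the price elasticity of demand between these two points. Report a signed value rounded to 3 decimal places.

-2.243

%ΔQ = (13100 − 25830) / [(25830 + 13100)/2] = -12730/19465 = -0.653994…
%ΔP = (9.98 − 7.44) / [(7.44 + 9.98)/2] = 2.54/8.71 = 0.291618…
Arc Ed = %ΔQ / %ΔP = (-12730/19465) / (2.54/8.71) = -2.24263…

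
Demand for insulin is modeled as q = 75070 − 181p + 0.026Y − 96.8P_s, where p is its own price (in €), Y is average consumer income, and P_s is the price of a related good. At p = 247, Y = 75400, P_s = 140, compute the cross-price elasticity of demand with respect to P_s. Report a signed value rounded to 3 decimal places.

-0.722

At the given values, q = 75070 − 181(247) + 0.026(75400) − 96.8(140) = 18771.4.
∂q/∂P_s = -96.8.
E = (-96.8) × (140/18771.4) = -0.72194…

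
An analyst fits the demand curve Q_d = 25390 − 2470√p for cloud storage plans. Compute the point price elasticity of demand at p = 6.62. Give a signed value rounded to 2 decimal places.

dQ_d/dp = −2470/(2√p) = -479.996. At p = 6.62, Q_d = 19034.8.
Ed = (dQ_d/dp)·(p/Q_d) = (-479.996) × (6.62/19034.8) = -0.1669…

-0.17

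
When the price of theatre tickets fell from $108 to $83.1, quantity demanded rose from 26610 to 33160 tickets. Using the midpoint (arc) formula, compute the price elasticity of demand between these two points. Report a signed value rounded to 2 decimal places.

%ΔQ = (33160 − 26610) / [(26610 + 33160)/2] = 6550/29885 = 0.219173…
%ΔP = (83.1 − 108) / [(108 + 83.1)/2] = -24.9/95.55 = -0.260596…
Arc Ed = %ΔQ / %ΔP = (6550/29885) / (-24.9/95.55) = -0.8410…

-0.84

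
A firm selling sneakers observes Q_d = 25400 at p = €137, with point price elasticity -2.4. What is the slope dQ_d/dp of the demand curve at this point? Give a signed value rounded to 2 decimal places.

-444.96

Ed = (dQ_d/dp)·(p/Q_d) ⇒ dQ_d/dp = Ed·Q_d/p = (-2.4)·25400/137 = -444.9635…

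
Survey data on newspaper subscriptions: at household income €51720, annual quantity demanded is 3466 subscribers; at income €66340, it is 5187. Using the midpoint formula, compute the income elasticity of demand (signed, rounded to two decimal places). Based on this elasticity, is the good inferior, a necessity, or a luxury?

%ΔQ = (5187 − 3466)/[( 3466 + 5187)/2] = 1721/4326.5 = 0.397781…
%ΔIncome = (66340 − 51720)/[( 51720 + 66340)/2] = 14620/59030 = 0.247670…
E_income = (1721/4326.5) / (14620/59030) = 1.6060…
E_income > 1 ⇒ normal good, luxury.

1.61; luxury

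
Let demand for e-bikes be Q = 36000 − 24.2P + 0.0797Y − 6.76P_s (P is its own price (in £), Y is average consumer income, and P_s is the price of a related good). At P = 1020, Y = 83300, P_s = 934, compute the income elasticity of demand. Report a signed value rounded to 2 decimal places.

At the given values, Q = 36000 − 24.2(1020) + 0.0797(83300) − 6.76(934) = 11641.17.
∂Q/∂Y = 0.0797.
E = (0.0797) × (83300/11641.17) = 0.5703…

0.57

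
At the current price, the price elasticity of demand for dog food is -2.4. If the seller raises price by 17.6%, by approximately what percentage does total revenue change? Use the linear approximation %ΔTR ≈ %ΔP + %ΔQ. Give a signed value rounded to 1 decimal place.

%ΔQ ≈ Ed × %ΔP = (-2.4) × (+17.6%) = -42.2400%
%ΔTR ≈ %ΔP + %ΔQ = (+17.6%) + (-42.2400%) = -24.6400%

-24.6%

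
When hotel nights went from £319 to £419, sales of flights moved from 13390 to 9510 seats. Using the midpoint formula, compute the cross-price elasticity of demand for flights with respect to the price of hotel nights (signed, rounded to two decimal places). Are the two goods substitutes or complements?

-1.25; complements

%ΔQ_{flights} = (9510 − 13390)/avg = -3880/11450 = -0.338864…
%ΔP_{hotel nights} = (419 − 319)/avg = 100/369 = 0.271002…
E_cross = (-3880/11450) / (100/369) = -1.2504…
E_cross < 0 ⇒ the goods are complements.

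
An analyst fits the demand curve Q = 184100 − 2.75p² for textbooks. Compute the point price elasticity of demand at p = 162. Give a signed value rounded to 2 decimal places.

dQ/dp = −2·2.75·p = -891. At p = 162, Q = 111929.
Ed = (dQ/dp)·(p/Q) = (-891) × (162/111929) = -1.2895…

-1.29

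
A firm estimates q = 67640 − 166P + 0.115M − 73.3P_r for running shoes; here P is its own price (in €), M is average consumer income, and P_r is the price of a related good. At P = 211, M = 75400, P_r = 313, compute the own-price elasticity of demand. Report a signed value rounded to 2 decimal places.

-1.91

At the given values, q = 67640 − 166(211) + 0.115(75400) − 73.3(313) = 18342.1.
∂q/∂P = −166.
E = (-166) × (211/18342.1) = -1.9095…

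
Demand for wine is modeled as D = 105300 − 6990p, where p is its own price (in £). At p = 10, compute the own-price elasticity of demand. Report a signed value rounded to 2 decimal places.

-1.97

At the given values, D = 105300 − 6990(10) = 35400.
∂D/∂p = −6990.
E = (-6990) × (10/35400) = -1.9745…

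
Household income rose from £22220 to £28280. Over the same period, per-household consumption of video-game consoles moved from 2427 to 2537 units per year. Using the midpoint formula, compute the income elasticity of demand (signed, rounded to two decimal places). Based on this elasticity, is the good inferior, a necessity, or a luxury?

%ΔQ = (2537 − 2427)/[( 2427 + 2537)/2] = 110/2482 = 0.044319…
%ΔIncome = (28280 − 22220)/[( 22220 + 28280)/2] = 6060/25250 = 0.24
E_income = (110/2482) / (6060/25250) = 0.1846…
0 < E_income < 1 ⇒ normal good, necessity.

0.18; necessity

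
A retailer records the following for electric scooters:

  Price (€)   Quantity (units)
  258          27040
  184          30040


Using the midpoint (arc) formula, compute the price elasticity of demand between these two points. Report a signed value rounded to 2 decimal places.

-0.31

%ΔQ = (30040 − 27040) / [(27040 + 30040)/2] = 3000/28540 = 0.105115…
%ΔP = (184 − 258) / [(258 + 184)/2] = -74/221 = -0.334841…
Arc Ed = %ΔQ / %ΔP = (3000/28540) / (-74/221) = -0.3139…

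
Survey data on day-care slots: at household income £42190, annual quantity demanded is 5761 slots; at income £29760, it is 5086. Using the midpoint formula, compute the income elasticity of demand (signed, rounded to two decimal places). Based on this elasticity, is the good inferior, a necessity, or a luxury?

%ΔQ = (5086 − 5761)/[( 5761 + 5086)/2] = -675/5423.5 = -0.124458…
%ΔIncome = (29760 − 42190)/[( 42190 + 29760)/2] = -12430/35975 = -0.345517…
E_income = (-675/5423.5) / (-12430/35975) = 0.3602…
0 < E_income < 1 ⇒ normal good, necessity.

0.36; necessity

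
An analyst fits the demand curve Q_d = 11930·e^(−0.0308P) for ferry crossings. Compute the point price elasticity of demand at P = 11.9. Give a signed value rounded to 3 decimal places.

-0.367

dQ_d/dP = −0.0308·Q_d = -254.691. At P = 11.9, Q_d = 8269.19.
Ed = (dQ_d/dP)·(P/Q_d) = (-254.691) × (11.9/8269.19) = -0.36652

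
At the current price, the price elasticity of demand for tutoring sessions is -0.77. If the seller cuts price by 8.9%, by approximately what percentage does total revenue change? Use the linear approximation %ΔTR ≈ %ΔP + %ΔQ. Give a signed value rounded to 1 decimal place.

-2.0%

%ΔQ ≈ Ed × %ΔP = (-0.77) × (-8.9%) = +6.8530%
%ΔTR ≈ %ΔP + %ΔQ = (-8.9%) + (+6.8530%) = -2.0470%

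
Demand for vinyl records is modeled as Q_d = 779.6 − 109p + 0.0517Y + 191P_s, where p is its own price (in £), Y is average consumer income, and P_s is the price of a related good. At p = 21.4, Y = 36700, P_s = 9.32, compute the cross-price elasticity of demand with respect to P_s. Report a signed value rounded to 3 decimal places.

At the given values, Q_d = 779.6 − 109(21.4) + 0.0517(36700) + 191(9.32) = 2124.51.
∂Q_d/∂P_s = 191.
E = (191) × (9.32/2124.51) = 0.83789…

0.838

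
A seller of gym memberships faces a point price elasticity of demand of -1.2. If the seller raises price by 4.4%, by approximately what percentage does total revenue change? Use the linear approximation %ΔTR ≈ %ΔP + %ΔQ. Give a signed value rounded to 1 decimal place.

-0.9%

%ΔQ ≈ Ed × %ΔP = (-1.2) × (+4.4%) = -5.2800%
%ΔTR ≈ %ΔP + %ΔQ = (+4.4%) + (-5.2800%) = -0.8800%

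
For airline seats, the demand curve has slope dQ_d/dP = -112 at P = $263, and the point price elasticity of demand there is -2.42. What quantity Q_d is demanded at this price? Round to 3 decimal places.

Ed = (dQ_d/dP)·(P/Q_d) ⇒ Q_d = (dQ_d/dP)·P/Ed = (-112)·263/(-2.42) = 12171.90082…

12171.901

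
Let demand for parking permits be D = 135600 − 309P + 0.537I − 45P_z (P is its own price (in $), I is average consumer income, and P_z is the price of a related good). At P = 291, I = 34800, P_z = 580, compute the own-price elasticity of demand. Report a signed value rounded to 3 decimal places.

-2.350

At the given values, D = 135600 − 309(291) + 0.537(34800) − 45(580) = 38268.6.
∂D/∂P = −309.
E = (-309) × (291/38268.6) = -2.34968…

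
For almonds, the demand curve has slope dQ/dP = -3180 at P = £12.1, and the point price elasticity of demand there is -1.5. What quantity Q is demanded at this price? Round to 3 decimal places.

25652.000

Ed = (dQ/dP)·(P/Q) ⇒ Q = (dQ/dP)·P/Ed = (-3180)·12.1/(-1.5) = 25652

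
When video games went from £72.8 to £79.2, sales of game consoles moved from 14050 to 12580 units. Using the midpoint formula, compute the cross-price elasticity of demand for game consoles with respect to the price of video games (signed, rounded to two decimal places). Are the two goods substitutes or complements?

-1.31; complements

%ΔQ_{game consoles} = (12580 − 14050)/avg = -1470/13315 = -0.110401…
%ΔP_{video games} = (79.2 − 72.8)/avg = 6.4/76 = 0.084210…
E_cross = (-1470/13315) / (6.4/76) = -1.3110…
E_cross < 0 ⇒ the goods are complements.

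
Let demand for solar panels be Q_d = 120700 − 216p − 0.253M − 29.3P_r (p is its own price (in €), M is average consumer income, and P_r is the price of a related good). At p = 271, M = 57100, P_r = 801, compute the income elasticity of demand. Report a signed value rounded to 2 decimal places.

At the given values, Q_d = 120700 − 216(271) − 0.253(57100) − 29.3(801) = 24248.4.
∂Q_d/∂M = -0.253.
E = (-0.253) × (57100/24248.4) = -0.5957…

-0.60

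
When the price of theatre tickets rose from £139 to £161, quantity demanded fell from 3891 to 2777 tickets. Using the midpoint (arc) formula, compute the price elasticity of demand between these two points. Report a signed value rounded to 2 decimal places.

%ΔQ = (2777 − 3891) / [(3891 + 2777)/2] = -1114/3334 = -0.334133…
%ΔP = (161 − 139) / [(139 + 161)/2] = 22/150 = 0.146666…
Arc Ed = %ΔQ / %ΔP = (-1114/3334) / (22/150) = -2.2781…

-2.28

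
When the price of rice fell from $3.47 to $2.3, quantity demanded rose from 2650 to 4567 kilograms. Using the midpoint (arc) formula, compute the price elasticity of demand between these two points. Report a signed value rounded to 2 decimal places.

-1.31

%ΔQ = (4567 − 2650) / [(2650 + 4567)/2] = 1917/3608.5 = 0.531245…
%ΔP = (2.3 − 3.47) / [(3.47 + 2.3)/2] = -1.17/2.885 = -0.405545…
Arc Ed = %ΔQ / %ΔP = (1917/3608.5) / (-1.17/2.885) = -1.3099…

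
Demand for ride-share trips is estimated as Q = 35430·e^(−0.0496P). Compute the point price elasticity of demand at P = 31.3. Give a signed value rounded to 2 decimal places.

dQ/dP = −0.0496·Q = -372.065. At P = 31.3, Q = 7501.32.
Ed = (dQ/dP)·(P/Q) = (-372.065) × (31.3/7501.32) = -1.5524…

-1.55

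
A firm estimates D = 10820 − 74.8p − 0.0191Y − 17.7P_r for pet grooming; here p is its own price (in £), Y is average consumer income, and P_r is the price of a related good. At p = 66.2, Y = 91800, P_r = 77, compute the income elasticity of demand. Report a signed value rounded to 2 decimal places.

-0.64

At the given values, D = 10820 − 74.8(66.2) − 0.0191(91800) − 17.7(77) = 2751.96.
∂D/∂Y = -0.0191.
E = (-0.0191) × (91800/2751.96) = -0.6371…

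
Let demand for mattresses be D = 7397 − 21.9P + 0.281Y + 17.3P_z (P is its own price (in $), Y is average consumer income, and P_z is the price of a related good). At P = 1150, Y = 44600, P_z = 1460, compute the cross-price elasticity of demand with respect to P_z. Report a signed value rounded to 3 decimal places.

At the given values, D = 7397 − 21.9(1150) + 0.281(44600) + 17.3(1460) = 20002.6.
∂D/∂P_z = 17.3.
E = (17.3) × (1460/20002.6) = 1.26273…

1.263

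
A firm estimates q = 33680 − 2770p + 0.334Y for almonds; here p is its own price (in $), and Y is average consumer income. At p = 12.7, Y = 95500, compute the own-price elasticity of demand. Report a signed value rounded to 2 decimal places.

At the given values, q = 33680 − 2770(12.7) + 0.334(95500) = 30398.
∂q/∂p = −2770.
E = (-2770) × (12.7/30398) = -1.1572…

-1.16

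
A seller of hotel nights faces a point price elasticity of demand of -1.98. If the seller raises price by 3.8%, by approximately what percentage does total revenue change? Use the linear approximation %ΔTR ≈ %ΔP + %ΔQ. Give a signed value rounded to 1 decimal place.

-3.7%

%ΔQ ≈ Ed × %ΔP = (-1.98) × (+3.8%) = -7.5240%
%ΔTR ≈ %ΔP + %ΔQ = (+3.8%) + (-7.5240%) = -3.7240%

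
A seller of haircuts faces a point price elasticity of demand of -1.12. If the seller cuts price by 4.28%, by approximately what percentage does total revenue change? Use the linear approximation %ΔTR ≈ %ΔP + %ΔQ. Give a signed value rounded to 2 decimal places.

%ΔQ ≈ Ed × %ΔP = (-1.12) × (-4.28%) = +4.7936%
%ΔTR ≈ %ΔP + %ΔQ = (-4.28%) + (+4.7936%) = +0.5136%

+0.51%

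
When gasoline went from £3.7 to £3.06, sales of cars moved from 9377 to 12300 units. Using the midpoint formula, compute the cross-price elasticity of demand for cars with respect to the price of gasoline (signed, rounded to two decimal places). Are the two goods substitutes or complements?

%ΔQ_{cars} = (12300 − 9377)/avg = 2923/10838.5 = 0.269686…
%ΔP_{gasoline} = (3.06 − 3.7)/avg = -0.64/3.38 = -0.189349…
E_cross = (2923/10838.5) / (-0.64/3.38) = -1.4242…
E_cross < 0 ⇒ the goods are complements.

-1.42; complements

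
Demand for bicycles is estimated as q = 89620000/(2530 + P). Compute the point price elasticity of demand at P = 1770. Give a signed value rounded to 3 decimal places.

dq/dP = −89620000/(2530 + P)² = -4.84694. At P = 1770, q = 20841.9.
Ed = (dq/dP)·(P/q) = (-4.84694) × (1770/20841.9) = -0.41162…

-0.412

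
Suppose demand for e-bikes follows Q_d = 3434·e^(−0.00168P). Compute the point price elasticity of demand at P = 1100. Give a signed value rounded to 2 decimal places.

-1.85

dQ_d/dP = −0.00168·Q_d = -0.908936. At P = 1100, Q_d = 541.033.
Ed = (dQ_d/dP)·(P/Q_d) = (-0.908936) × (1100/541.033) = -1.848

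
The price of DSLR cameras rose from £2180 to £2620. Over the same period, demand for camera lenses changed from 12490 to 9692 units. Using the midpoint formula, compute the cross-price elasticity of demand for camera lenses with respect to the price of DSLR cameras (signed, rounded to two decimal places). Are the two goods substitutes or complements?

%ΔQ_{camera lenses} = (9692 − 12490)/avg = -2798/11091 = -0.252276…
%ΔP_{DSLR cameras} = (2620 − 2180)/avg = 440/2400 = 0.183333…
E_cross = (-2798/11091) / (440/2400) = -1.3760…
E_cross < 0 ⇒ the goods are complements.

-1.38; complements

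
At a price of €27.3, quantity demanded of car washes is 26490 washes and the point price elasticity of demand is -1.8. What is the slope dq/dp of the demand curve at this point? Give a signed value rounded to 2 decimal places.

-1746.59

Ed = (dq/dp)·(p/q) ⇒ dq/dp = Ed·q/p = (-1.8)·26490/27.3 = -1746.5934…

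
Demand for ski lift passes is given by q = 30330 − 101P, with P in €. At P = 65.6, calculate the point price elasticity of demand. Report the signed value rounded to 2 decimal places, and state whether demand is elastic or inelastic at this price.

-0.28; inelastic

dq/dP = −101. At P = 65.6, q = 30330 − 101(65.6) = 23704.4.
Ed = (dq/dP)·(P/q) = −101 × (65.6/23704.4) = -0.2795…
|Ed| = 0.28 < 1, so demand is inelastic.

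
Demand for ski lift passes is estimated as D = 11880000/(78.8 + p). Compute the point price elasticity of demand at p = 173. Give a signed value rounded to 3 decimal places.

-0.687

dD/dp = −11880000/(78.8 + p)² = -187.372. At p = 173, D = 47180.3.
Ed = (dD/dp)·(p/D) = (-187.372) × (173/47180.3) = -0.68705…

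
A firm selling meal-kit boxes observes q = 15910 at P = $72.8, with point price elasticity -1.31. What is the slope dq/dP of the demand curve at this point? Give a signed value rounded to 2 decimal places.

Ed = (dq/dP)·(P/q) ⇒ dq/dP = Ed·q/P = (-1.31)·15910/72.8 = -286.2925…

-286.29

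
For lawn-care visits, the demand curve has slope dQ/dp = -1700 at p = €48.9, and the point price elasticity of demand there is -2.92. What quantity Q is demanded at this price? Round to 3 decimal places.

28469.178

Ed = (dQ/dp)·(p/Q) ⇒ Q = (dQ/dp)·p/Ed = (-1700)·48.9/(-2.92) = 28469.17808…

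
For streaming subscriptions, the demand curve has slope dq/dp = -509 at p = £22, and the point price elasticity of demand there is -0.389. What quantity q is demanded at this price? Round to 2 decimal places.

Ed = (dq/dp)·(p/q) ⇒ q = (dq/dp)·p/Ed = (-509)·22/(-0.389) = 28786.6323…

28786.63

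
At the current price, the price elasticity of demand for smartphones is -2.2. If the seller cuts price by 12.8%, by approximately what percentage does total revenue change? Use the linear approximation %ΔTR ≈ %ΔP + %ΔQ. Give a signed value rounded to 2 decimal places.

%ΔQ ≈ Ed × %ΔP = (-2.2) × (-12.8%) = +28.1600%
%ΔTR ≈ %ΔP + %ΔQ = (-12.8%) + (+28.1600%) = +15.3600%

+15.36%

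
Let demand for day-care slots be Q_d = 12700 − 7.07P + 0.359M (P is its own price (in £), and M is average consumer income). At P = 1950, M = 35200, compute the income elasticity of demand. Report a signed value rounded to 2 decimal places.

1.09

At the given values, Q_d = 12700 − 7.07(1950) + 0.359(35200) = 11550.3.
∂Q_d/∂M = 0.359.
E = (0.359) × (35200/11550.3) = 1.0940…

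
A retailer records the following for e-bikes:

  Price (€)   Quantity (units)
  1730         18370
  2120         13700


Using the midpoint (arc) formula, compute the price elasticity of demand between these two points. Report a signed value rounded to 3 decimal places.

-1.438

%ΔQ = (13700 − 18370) / [(18370 + 13700)/2] = -4670/16035 = -0.291237…
%ΔP = (2120 − 1730) / [(1730 + 2120)/2] = 390/1925 = 0.202597…
Arc Ed = %ΔQ / %ΔP = (-4670/16035) / (390/1925) = -1.43752…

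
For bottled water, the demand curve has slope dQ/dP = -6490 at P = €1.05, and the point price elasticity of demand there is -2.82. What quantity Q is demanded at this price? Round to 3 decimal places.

2416.489

Ed = (dQ/dP)·(P/Q) ⇒ Q = (dQ/dP)·P/Ed = (-6490)·1.05/(-2.82) = 2416.48936…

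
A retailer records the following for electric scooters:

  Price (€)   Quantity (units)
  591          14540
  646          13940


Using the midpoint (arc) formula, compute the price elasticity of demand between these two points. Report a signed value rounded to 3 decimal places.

%ΔQ = (13940 − 14540) / [(14540 + 13940)/2] = -600/14240 = -0.042134…
%ΔP = (646 − 591) / [(591 + 646)/2] = 55/618.5 = 0.088924…
Arc Ed = %ΔQ / %ΔP = (-600/14240) / (55/618.5) = -0.47382…

-0.474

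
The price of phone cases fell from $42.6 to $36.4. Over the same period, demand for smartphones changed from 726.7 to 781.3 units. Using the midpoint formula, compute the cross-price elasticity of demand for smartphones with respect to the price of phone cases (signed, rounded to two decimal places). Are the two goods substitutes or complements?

%ΔQ_{smartphones} = (781.3 − 726.7)/avg = 54.6/754 = 0.072413…
%ΔP_{phone cases} = (36.4 − 42.6)/avg = -6.2/39.5 = -0.156962…
E_cross = (54.6/754) / (-6.2/39.5) = -0.4613…
E_cross < 0 ⇒ the goods are complements.

-0.46; complements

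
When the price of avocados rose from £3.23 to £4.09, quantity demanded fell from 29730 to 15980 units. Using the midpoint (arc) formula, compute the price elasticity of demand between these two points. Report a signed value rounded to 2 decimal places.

%ΔQ = (15980 − 29730) / [(29730 + 15980)/2] = -13750/22855 = -0.601618…
%ΔP = (4.09 − 3.23) / [(3.23 + 4.09)/2] = 0.86/3.66 = 0.234972…
Arc Ed = %ΔQ / %ΔP = (-13750/22855) / (0.86/3.66) = -2.5603…

-2.56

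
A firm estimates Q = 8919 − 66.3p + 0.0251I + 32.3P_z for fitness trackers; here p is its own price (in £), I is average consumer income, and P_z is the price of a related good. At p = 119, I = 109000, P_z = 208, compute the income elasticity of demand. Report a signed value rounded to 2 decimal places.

At the given values, Q = 8919 − 66.3(119) + 0.0251(109000) + 32.3(208) = 10483.6.
∂Q/∂I = 0.0251.
E = (0.0251) × (109000/10483.6) = 0.2609…

0.26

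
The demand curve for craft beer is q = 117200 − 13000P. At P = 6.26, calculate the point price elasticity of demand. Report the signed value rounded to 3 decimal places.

-2.272

dq/dP = −13000. At P = 6.26, q = 117200 − 13000(6.26) = 35820.
Ed = (dq/dP)·(P/q) = −13000 × (6.26/35820) = -2.27191…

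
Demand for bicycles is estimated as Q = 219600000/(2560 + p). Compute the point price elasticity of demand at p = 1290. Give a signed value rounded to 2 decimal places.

-0.34

dQ/dp = −219600000/(2560 + p)² = -14.8153. At p = 1290, Q = 57039.
Ed = (dQ/dp)·(p/Q) = (-14.8153) × (1290/57039) = -0.3350…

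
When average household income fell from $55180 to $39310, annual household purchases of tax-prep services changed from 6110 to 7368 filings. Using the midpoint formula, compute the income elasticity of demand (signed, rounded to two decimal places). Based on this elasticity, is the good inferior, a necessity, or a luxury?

%ΔQ = (7368 − 6110)/[( 6110 + 7368)/2] = 1258/6739 = 0.186674…
%ΔIncome = (39310 − 55180)/[( 55180 + 39310)/2] = -15870/47245 = -0.335908…
E_income = (1258/6739) / (-15870/47245) = -0.5557…
E_income < 0 ⇒ inferior good.

-0.56; inferior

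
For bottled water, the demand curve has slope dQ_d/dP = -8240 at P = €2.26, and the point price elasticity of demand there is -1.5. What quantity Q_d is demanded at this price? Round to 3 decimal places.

Ed = (dQ_d/dP)·(P/Q_d) ⇒ Q_d = (dQ_d/dP)·P/Ed = (-8240)·2.26/(-1.5) = 12414.93333…

12414.933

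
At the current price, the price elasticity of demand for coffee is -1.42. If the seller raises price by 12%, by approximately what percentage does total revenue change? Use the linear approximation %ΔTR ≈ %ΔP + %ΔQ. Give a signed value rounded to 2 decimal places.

-5.04%

%ΔQ ≈ Ed × %ΔP = (-1.42) × (+12%) = -17.0400%
%ΔTR ≈ %ΔP + %ΔQ = (+12%) + (-17.0400%) = -5.0400%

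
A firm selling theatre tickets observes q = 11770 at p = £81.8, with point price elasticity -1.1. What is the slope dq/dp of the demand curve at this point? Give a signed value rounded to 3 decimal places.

Ed = (dq/dp)·(p/q) ⇒ dq/dp = Ed·q/p = (-1.1)·11770/81.8 = -158.27628…

-158.276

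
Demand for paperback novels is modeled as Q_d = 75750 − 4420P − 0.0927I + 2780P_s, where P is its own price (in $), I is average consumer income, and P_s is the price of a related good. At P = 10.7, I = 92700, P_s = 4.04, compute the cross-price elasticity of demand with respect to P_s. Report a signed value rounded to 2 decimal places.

0.36

At the given values, Q_d = 75750 − 4420(10.7) − 0.0927(92700) + 2780(4.04) = 31093.91.
∂Q_d/∂P_s = 2780.
E = (2780) × (4.04/31093.91) = 0.3612…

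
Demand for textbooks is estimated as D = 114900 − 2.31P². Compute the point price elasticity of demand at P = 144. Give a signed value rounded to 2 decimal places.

-1.43

dD/dP = −2·2.31·P = -665.28. At P = 144, D = 66999.84.
Ed = (dD/dP)·(P/D) = (-665.28) × (144/66999.84) = -1.4298…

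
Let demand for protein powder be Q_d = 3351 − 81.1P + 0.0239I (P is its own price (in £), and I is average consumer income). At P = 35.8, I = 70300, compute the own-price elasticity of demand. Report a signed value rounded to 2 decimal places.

At the given values, Q_d = 3351 − 81.1(35.8) + 0.0239(70300) = 2127.79.
∂Q_d/∂P = −81.1.
E = (-81.1) × (35.8/2127.79) = -1.3645…

-1.36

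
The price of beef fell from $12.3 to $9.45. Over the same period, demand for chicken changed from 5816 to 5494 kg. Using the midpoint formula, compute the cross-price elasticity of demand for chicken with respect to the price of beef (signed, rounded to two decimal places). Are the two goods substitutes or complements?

%ΔQ_{chicken} = (5494 − 5816)/avg = -322/5655 = -0.056940…
%ΔP_{beef} = (9.45 − 12.3)/avg = -2.85/10.875 = -0.262068…
E_cross = (-322/5655) / (-2.85/10.875) = 0.2172…
E_cross > 0 ⇒ the goods are substitutes.

0.22; substitutes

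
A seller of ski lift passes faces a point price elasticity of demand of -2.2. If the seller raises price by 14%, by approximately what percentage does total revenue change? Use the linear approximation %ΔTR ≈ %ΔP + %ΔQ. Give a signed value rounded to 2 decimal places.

%ΔQ ≈ Ed × %ΔP = (-2.2) × (+14%) = -30.8000%
%ΔTR ≈ %ΔP + %ΔQ = (+14%) + (-30.8000%) = -16.8000%

-16.80%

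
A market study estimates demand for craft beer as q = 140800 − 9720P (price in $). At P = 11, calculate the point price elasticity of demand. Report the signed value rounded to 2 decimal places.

dq/dP = −9720. At P = 11, q = 140800 − 9720(11) = 33880.
Ed = (dq/dP)·(P/q) = −9720 × (11/33880) = -3.1558…

-3.16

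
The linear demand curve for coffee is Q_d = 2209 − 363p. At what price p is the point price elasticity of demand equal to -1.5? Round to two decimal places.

Ed = −363p/(2209 − 363p). Set this equal to -1.5:
363p = 1.5·(2209 − 363p) ⇒ 363p(1 + 1.5) = 1.5·2209
p = 1.5·2209 / (363·2.5) = 3.6512…

3.65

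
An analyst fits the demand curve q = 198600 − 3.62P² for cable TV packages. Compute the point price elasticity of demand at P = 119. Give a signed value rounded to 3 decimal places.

dq/dP = −2·3.62·P = -861.56. At P = 119, q = 147337.18.
Ed = (dq/dP)·(P/q) = (-861.56) × (119/147337.18) = -0.69585…

-0.696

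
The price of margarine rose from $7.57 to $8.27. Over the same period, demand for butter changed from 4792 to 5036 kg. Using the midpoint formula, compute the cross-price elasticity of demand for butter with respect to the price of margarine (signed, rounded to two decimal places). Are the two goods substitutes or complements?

%ΔQ_{butter} = (5036 − 4792)/avg = 244/4914 = 0.049654…
%ΔP_{margarine} = (8.27 − 7.57)/avg = 0.7/7.92 = 0.088383…
E_cross = (244/4914) / (0.7/7.92) = 0.5618…
E_cross > 0 ⇒ the goods are substitutes.

0.56; substitutes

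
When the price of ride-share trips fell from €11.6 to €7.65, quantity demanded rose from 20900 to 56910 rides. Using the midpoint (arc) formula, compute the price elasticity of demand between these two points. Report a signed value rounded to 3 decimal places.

%ΔQ = (56910 − 20900) / [(20900 + 56910)/2] = 36010/38905 = 0.925587…
%ΔP = (7.65 − 11.6) / [(11.6 + 7.65)/2] = -3.95/9.625 = -0.410389…
Arc Ed = %ΔQ / %ΔP = (36010/38905) / (-3.95/9.625) = -2.25538…

-2.255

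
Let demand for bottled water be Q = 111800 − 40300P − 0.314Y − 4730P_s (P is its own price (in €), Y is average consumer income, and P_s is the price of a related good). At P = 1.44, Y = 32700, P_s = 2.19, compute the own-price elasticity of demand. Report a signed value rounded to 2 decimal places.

At the given values, Q = 111800 − 40300(1.44) − 0.314(32700) − 4730(2.19) = 33141.5.
∂Q/∂P = −40300.
E = (-40300) × (1.44/33141.5) = -1.7510…

-1.75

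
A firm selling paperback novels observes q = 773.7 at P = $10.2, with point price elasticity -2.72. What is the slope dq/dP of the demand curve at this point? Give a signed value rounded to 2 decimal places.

Ed = (dq/dP)·(P/q) ⇒ dq/dP = Ed·q/P = (-2.72)·773.7/10.2 = -206.32

-206.32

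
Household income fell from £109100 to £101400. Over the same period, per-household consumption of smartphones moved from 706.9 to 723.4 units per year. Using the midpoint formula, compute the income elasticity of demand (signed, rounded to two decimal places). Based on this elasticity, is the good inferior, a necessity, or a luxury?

-0.32; inferior

%ΔQ = (723.4 − 706.9)/[( 706.9 + 723.4)/2] = 16.5/715.15 = 0.023072…
%ΔIncome = (101400 − 109100)/[( 109100 + 101400)/2] = -7700/105250 = -0.073159…
E_income = (16.5/715.15) / (-7700/105250) = -0.3153…
E_income < 0 ⇒ inferior good.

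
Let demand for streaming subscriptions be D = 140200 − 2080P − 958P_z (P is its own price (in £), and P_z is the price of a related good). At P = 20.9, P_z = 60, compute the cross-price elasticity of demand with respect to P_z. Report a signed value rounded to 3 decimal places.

At the given values, D = 140200 − 2080(20.9) − 958(60) = 39248.
∂D/∂P_z = -958.
E = (-958) × (60/39248) = -1.46453…

-1.465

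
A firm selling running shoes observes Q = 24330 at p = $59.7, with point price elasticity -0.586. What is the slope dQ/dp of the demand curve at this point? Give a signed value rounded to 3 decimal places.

-238.817

Ed = (dQ/dp)·(p/Q) ⇒ dQ/dp = Ed·Q/p = (-0.586)·24330/59.7 = -238.81708…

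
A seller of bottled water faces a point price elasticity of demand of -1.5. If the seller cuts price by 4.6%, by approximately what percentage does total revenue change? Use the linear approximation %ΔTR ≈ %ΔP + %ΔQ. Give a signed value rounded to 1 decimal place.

+2.3%

%ΔQ ≈ Ed × %ΔP = (-1.5) × (-4.6%) = +6.9000%
%ΔTR ≈ %ΔP + %ΔQ = (-4.6%) + (+6.9000%) = +2.3000%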